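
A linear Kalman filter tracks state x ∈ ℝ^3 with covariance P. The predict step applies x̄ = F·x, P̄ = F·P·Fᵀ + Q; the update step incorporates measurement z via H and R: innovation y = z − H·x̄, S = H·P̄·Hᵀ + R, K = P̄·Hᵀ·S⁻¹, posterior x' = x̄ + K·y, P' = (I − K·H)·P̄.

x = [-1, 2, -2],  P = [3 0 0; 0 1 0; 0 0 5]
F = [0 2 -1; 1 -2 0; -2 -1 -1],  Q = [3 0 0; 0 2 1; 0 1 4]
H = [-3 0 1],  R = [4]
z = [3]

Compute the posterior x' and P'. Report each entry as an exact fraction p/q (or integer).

x̄ = F·x = [6, -5, 2]
P̄ = F·P·Fᵀ + Q = [12 -4 3; -4 9 -3; 3 -3 22]
y = z − H·x̄ = [19]
S = H·P̄·Hᵀ + R = [116]
K = P̄·Hᵀ·S⁻¹ = [-33/116; 9/116; 13/116]
x' = x̄ + K·y = [69/116, -409/116, 479/116]
P' = (I − K·H)·P̄ = [303/116 -167/116 777/116; -167/116 963/116 -465/116; 777/116 -465/116 2383/116]

x' = [69/116, -409/116, 479/116]
P' = [303/116 -167/116 777/116; -167/116 963/116 -465/116; 777/116 -465/116 2383/116]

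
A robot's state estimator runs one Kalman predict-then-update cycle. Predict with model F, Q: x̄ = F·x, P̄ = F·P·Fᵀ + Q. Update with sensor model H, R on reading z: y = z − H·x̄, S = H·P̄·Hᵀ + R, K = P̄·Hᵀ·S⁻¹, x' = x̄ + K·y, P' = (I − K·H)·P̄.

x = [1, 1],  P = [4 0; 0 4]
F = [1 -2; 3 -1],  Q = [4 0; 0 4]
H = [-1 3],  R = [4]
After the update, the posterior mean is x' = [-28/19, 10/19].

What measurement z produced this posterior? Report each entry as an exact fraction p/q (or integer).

x̄ = F·x = [-1, 2]
P̄ = F·P·Fᵀ + Q = [24 20; 20 44]
S = H·P̄·Hᵀ + R = [304]
K = P̄·Hᵀ·S⁻¹ = [9/76; 7/19]
x' − x̄ = [-9/19, -28/19] = K·y
y = (KᵀK)⁻¹·Kᵀ·(x' − x̄) = [-4]
z = y + H·x̄ = [-4] + [7] = [3]

z = [3]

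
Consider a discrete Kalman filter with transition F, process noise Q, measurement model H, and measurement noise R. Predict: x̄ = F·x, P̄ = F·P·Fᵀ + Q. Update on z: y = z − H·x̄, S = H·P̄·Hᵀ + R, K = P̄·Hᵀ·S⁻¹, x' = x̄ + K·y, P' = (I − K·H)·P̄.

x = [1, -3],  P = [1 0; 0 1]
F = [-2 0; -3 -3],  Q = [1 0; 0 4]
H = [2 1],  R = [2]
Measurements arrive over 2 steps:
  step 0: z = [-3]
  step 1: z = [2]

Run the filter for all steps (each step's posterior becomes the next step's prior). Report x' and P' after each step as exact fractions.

step 0: x' = [-54/17, 7/2], P' = [21/17 -2; -2 5]
step 1: x' = [1099/268, -2993/536], P' = [285/67 -539/67; -539/67 2283/134]

step 0: x̄ = F·x = [-2, 6]
step 0: P̄ = F·P·Fᵀ + Q = [5 6; 6 22]
step 0: y = z − H·x̄ = [-5]
step 0: S = H·P̄·Hᵀ + R = [68]
step 0: K = P̄·Hᵀ·S⁻¹ = [4/17; 1/2]
step 0: x' = x̄ + K·y = [-54/17, 7/2]
step 0: P' = (I − K·H)·P̄ = [21/17 -2; -2 5]
step 1: x̄ = F·x = [108/17, -33/34]
step 1: P̄ = F·P·Fᵀ + Q = [101/17 -78/17; -78/17 410/17]
step 1: y = z − H·x̄ = [-331/34]
step 1: S = H·P̄·Hᵀ + R = [536/17]
step 1: K = P̄·Hᵀ·S⁻¹ = [31/134; 127/268]
step 1: x' = x̄ + K·y = [1099/268, -2993/536]
step 1: P' = (I − K·H)·P̄ = [285/67 -539/67; -539/67 2283/134]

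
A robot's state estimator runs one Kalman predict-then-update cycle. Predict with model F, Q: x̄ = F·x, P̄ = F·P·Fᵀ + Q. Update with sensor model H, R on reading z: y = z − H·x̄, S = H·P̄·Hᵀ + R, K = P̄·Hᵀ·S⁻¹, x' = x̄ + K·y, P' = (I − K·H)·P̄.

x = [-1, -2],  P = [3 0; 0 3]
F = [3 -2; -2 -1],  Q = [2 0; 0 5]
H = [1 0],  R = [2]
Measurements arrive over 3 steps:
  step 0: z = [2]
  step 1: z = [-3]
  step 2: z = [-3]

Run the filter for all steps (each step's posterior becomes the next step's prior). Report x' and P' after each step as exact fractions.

step 0: x' = [84/43, 160/43], P' = [82/43 -24/43; -24/43 716/43]
step 1: x' = [-6032/2031, -16142/2031], P' = [3976/2031 916/2031; 916/2031 45175/2031]
step 2: x' = [-300143/106808, 1146753/106808], P' = [104777/53404 33705/53404; 33705/53404 1410057/53404]

step 0: x̄ = F·x = [1, 4]
step 0: P̄ = F·P·Fᵀ + Q = [41 -12; -12 20]
step 0: y = z − H·x̄ = [1]
step 0: S = H·P̄·Hᵀ + R = [43]
step 0: K = P̄·Hᵀ·S⁻¹ = [41/43; -12/43]
step 0: x' = x̄ + K·y = [84/43, 160/43]
step 0: P' = (I − K·H)·P̄ = [82/43 -24/43; -24/43 716/43]
step 1: x̄ = F·x = [-68/43, -328/43]
step 1: P̄ = F·P·Fᵀ + Q = [3976/43 916/43; 916/43 1163/43]
step 1: y = z − H·x̄ = [-61/43]
step 1: S = H·P̄·Hᵀ + R = [4062/43]
step 1: K = P̄·Hᵀ·S⁻¹ = [1988/2031; 458/2031]
step 1: x' = x̄ + K·y = [-6032/2031, -16142/2031]
step 1: P' = (I − K·H)·P̄ = [3976/2031 916/2031; 916/2031 45175/2031]
step 2: x̄ = F·x = [14188/2031, 9402/677]
step 2: P̄ = F·P·Fᵀ + Q = [209554/2031 22470/677; 22470/677 24966/677]
step 2: y = z − H·x̄ = [-20281/2031]
step 2: S = H·P̄·Hᵀ + R = [213616/2031]
step 2: K = P̄·Hᵀ·S⁻¹ = [104777/106808; 33705/106808]
step 2: x' = x̄ + K·y = [-300143/106808, 1146753/106808]
step 2: P' = (I − K·H)·P̄ = [104777/53404 33705/53404; 33705/53404 1410057/53404]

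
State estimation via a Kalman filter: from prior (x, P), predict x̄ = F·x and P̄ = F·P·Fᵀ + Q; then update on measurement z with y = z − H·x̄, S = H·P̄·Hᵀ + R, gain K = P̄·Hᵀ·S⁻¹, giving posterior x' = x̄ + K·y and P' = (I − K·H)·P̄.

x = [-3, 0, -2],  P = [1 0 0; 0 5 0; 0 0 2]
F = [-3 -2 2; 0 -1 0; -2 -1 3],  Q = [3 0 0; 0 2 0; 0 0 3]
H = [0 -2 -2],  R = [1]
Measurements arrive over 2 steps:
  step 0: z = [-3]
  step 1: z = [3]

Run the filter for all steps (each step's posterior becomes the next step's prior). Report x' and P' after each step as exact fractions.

step 0: x' = [391/63, 8/21, 10/9], P' = [1784/189 22/63 -4/27; 22/63 83/21 -35/9; -4/27 -35/9 110/27]
step 1: x' = [-1012883/110921, 98178/110921, -266136/110921], P' = [2358055/110921 -521446/110921 548132/110921; -521446/110921 285309/110921 -281100/110921; 548132/110921 -281100/110921 304574/110921]

step 0: x̄ = F·x = [5, 0, 0]
step 0: P̄ = F·P·Fᵀ + Q = [40 10 28; 10 7 5; 28 5 30]
step 0: y = z − H·x̄ = [-3]
step 0: S = H·P̄·Hᵀ + R = [189]
step 0: K = P̄·Hᵀ·S⁻¹ = [-76/189; -8/63; -10/27]
step 0: x' = x̄ + K·y = [391/63, 8/21, 10/9]
step 0: P' = (I − K·H)·P̄ = [1784/189 22/63 -4/27; 22/63 83/21 -35/9; -4/27 -35/9 110/27]
step 1: x̄ = F·x = [-1081/63, -8/21, -596/63]
step 1: P̄ = F·P·Fᵀ + Q = [29699/189 1054/63 23524/189; 1054/63 125/21 1028/63; 23524/189 1028/63 20390/189]
step 1: y = z − H·x̄ = [-1051/63]
step 1: S = H·P̄·Hᵀ + R = [110921/189]
step 1: K = P̄·Hᵀ·S⁻¹ = [-53372/110921; -8418/110921; -46948/110921]
step 1: x' = x̄ + K·y = [-1012883/110921, 98178/110921, -266136/110921]
step 1: P' = (I − K·H)·P̄ = [2358055/110921 -521446/110921 548132/110921; -521446/110921 285309/110921 -281100/110921; 548132/110921 -281100/110921 304574/110921]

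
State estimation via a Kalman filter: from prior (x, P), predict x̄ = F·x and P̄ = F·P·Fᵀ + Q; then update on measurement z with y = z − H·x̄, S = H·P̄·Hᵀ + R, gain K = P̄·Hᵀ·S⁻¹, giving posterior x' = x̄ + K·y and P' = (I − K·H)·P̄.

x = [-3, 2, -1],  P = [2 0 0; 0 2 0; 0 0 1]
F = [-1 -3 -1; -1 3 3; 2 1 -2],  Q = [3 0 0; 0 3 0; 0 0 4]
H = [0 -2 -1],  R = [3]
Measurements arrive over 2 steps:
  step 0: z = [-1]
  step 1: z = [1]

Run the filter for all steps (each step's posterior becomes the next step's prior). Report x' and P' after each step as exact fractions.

step 0: x̄ = F·x = [-2, 6, -2]
step 0: P̄ = F·P·Fᵀ + Q = [24 -19 -8; -19 32 -4; -8 -4 18]
step 0: y = z − H·x̄ = [9]
step 0: S = H·P̄·Hᵀ + R = [133]
step 0: K = P̄·Hᵀ·S⁻¹ = [46/133; -60/133; -10/133]
step 0: x' = x̄ + K·y = [148/133, 258/133, -356/133]
step 0: P' = (I − K·H)·P̄ = [1076/133 233/133 -604/133; 233/133 656/133 -1132/133; -604/133 -1132/133 2294/133]
step 1: x̄ = F·x = [-566/133, -442/133, 1266/133]
step 1: P̄ = F·P·Fᵀ + Q = [3071/133 3082/133 -6823/133; 3082/133 9875/133 -14219/133; -6823/133 -14219/133 24960/133]
step 1: y = z − H·x̄ = [515/133]
step 1: S = H·P̄·Hᵀ + R = [7983/133]
step 1: K = P̄·Hᵀ·S⁻¹ = [659/7983; -5531/7983; 3478/7983]
step 1: x' = x̄ + K·y = [-31421/7983, -47947/7983, 89456/7983]
step 1: P' = (I − K·H)·P̄ = [181064/7983 212395/7983 -426767/7983; 212395/7983 362708/7983 -708823/7983; -426767/7983 -708823/7983 1407212/7983]

step 0: x' = [148/133, 258/133, -356/133], P' = [1076/133 233/133 -604/133; 233/133 656/133 -1132/133; -604/133 -1132/133 2294/133]
step 1: x' = [-31421/7983, -47947/7983, 89456/7983], P' = [181064/7983 212395/7983 -426767/7983; 212395/7983 362708/7983 -708823/7983; -426767/7983 -708823/7983 1407212/7983]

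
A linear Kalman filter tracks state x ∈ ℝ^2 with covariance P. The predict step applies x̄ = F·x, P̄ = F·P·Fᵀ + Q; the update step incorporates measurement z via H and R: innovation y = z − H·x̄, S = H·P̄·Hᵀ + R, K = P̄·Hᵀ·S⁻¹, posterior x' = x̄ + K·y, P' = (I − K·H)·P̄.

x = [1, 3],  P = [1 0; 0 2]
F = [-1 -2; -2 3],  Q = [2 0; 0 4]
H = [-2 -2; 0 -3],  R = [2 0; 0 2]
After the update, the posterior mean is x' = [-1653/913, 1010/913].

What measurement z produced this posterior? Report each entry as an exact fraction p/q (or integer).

z = [1, -3]

x̄ = F·x = [-7, 7]
P̄ = F·P·Fᵀ + Q = [11 -10; -10 26]
S = H·P̄·Hᵀ + R = [70 96; 96 236]
K = P̄·Hᵀ·S⁻¹ = [-419/913 573/1826; -8/913 -597/1826]
x' − x̄ = [4738/913, -5381/913] = K·y
y = (KᵀK)⁻¹·Kᵀ·(x' − x̄) = [1, 18]
z = y + H·x̄ = [1, 18] + [0, -21] = [1, -3]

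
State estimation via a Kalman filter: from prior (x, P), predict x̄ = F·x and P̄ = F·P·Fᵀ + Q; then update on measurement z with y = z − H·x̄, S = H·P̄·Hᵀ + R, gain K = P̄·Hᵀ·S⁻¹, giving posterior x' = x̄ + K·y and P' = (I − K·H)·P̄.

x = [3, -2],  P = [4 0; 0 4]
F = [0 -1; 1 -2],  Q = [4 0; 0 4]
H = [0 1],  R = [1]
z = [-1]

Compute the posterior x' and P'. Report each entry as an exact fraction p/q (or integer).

x' = [-14/25, -17/25]
P' = [136/25 8/25; 8/25 24/25]

x̄ = F·x = [2, 7]
P̄ = F·P·Fᵀ + Q = [8 8; 8 24]
y = z − H·x̄ = [-8]
S = H·P̄·Hᵀ + R = [25]
K = P̄·Hᵀ·S⁻¹ = [8/25; 24/25]
x' = x̄ + K·y = [-14/25, -17/25]
P' = (I − K·H)·P̄ = [136/25 8/25; 8/25 24/25]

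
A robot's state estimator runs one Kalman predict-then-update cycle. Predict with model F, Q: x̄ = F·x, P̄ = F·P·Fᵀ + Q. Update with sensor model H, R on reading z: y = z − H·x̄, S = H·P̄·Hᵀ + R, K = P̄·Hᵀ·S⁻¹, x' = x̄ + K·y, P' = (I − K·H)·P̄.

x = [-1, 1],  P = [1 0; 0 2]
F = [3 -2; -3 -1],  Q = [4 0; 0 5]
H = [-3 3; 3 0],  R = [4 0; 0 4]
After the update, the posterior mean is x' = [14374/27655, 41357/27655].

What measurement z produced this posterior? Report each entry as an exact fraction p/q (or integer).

x̄ = F·x = [-5, 2]
P̄ = F·P·Fᵀ + Q = [21 -5; -5 16]
S = H·P̄·Hᵀ + R = [427 -234; -234 193]
K = P̄·Hᵀ·S⁻¹ = [-312/27655 8649/27655; 8649/27655 8337/27655]
x' − x̄ = [152649/27655, -13953/27655] = K·y
y = (KᵀK)⁻¹·Kᵀ·(x' − x̄) = [-18, 17]
z = y + H·x̄ = [-18, 17] + [21, -15] = [3, 2]

z = [3, 2]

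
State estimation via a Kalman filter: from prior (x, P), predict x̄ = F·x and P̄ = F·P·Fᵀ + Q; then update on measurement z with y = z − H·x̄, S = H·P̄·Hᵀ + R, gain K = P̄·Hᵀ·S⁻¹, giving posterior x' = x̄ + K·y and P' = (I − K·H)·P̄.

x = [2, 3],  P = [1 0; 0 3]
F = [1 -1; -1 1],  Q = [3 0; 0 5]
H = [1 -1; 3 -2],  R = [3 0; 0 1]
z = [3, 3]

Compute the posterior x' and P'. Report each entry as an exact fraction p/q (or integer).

x' = [142/515, -599/515]
P' = [632/515 881/515; 881/515 1343/515]

x̄ = F·x = [-1, 1]
P̄ = F·P·Fᵀ + Q = [7 -4; -4 9]
y = z − H·x̄ = [5, 8]
S = H·P̄·Hᵀ + R = [27 59; 59 148]
K = P̄·Hᵀ·S⁻¹ = [-83/515 134/515; -154/515 -43/515]
x' = x̄ + K·y = [142/515, -599/515]
P' = (I − K·H)·P̄ = [632/515 881/515; 881/515 1343/515]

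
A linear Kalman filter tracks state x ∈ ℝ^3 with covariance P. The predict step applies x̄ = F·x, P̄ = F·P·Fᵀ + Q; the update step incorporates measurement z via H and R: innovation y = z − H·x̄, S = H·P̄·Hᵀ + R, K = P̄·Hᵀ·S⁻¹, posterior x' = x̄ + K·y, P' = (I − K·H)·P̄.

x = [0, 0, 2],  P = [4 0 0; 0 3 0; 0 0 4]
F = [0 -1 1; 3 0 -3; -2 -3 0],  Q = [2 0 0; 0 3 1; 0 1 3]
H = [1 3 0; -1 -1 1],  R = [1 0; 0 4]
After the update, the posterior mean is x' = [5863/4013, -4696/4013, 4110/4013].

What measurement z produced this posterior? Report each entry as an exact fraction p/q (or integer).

x̄ = F·x = [2, -6, 0]
P̄ = F·P·Fᵀ + Q = [9 -12 9; -12 75 -23; 9 -23 46]
S = H·P̄·Hᵀ + R = [613 -246; -246 138]
K = P̄·Hᵀ·S⁻¹ = [-129/4013 119/4013; 1373/4013 -160/12039; 1080/4013 3670/4013]
x' − x̄ = [-2163/4013, 19382/4013, 4110/4013] = K·y
y = (KᵀK)⁻¹·Kᵀ·(x' − x̄) = [14, -3]
z = y + H·x̄ = [14, -3] + [-16, 4] = [-2, 1]

z = [-2, 1]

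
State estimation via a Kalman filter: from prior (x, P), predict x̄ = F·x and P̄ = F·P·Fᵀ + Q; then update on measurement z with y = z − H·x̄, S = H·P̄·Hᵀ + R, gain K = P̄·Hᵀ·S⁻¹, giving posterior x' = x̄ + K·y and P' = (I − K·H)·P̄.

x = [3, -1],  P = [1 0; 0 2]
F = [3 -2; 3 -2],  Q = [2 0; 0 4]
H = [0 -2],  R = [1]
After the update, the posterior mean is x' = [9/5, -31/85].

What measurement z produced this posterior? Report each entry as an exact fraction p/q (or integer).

x̄ = F·x = [11, 11]
P̄ = F·P·Fᵀ + Q = [19 17; 17 21]
S = H·P̄·Hᵀ + R = [85]
K = P̄·Hᵀ·S⁻¹ = [-2/5; -42/85]
x' − x̄ = [-46/5, -966/85] = K·y
y = (KᵀK)⁻¹·Kᵀ·(x' − x̄) = [23]
z = y + H·x̄ = [23] + [-22] = [1]

z = [1]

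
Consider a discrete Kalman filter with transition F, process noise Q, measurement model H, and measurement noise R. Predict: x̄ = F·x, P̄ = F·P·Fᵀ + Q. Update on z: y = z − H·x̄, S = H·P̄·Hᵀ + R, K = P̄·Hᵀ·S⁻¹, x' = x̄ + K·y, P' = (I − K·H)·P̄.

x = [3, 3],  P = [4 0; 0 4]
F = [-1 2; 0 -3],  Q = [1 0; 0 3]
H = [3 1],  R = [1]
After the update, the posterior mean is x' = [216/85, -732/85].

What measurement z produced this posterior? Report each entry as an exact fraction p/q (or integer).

x̄ = F·x = [3, -9]
P̄ = F·P·Fᵀ + Q = [21 -24; -24 39]
S = H·P̄·Hᵀ + R = [85]
K = P̄·Hᵀ·S⁻¹ = [39/85; -33/85]
x' − x̄ = [-39/85, 33/85] = K·y
y = (KᵀK)⁻¹·Kᵀ·(x' − x̄) = [-1]
z = y + H·x̄ = [-1] + [0] = [-1]

z = [-1]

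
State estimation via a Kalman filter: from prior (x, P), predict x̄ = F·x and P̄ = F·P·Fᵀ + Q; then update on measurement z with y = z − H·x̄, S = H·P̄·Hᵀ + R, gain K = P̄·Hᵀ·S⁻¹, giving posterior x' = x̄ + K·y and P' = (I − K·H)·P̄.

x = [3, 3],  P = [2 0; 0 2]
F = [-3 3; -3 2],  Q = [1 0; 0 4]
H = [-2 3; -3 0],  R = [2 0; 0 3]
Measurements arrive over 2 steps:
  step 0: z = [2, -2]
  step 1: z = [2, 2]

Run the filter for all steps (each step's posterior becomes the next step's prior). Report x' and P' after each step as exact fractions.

step 0: x' = [171/248, 123/124], P' = [491/1488 55/248; 55/248 45/124]
step 1: x' = [-251005/475614, 20678/79269], P' = [71834/237807 15850/79269; 15850/79269 9106/26423]

step 0: x̄ = F·x = [0, -3]
step 0: P̄ = F·P·Fᵀ + Q = [37 30; 30 30]
step 0: y = z − H·x̄ = [11, -2]
step 0: S = H·P̄·Hᵀ + R = [60 -48; -48 336]
step 0: K = P̄·Hᵀ·S⁻¹ = [1/372 -491/1488; 10/31 -55/248]
step 0: x' = x̄ + K·y = [171/248, 123/124]
step 0: P' = (I − K·H)·P̄ = [491/1488 55/248; 55/248 45/124]
step 1: x̄ = F·x = [225/248, -21/248]
step 1: P̄ = F·P·Fᵀ + Q = [1609/496 903/496; 903/496 2857/496]
step 1: y = z − H·x̄ = [1009/248, 1171/248]
step 1: S = H·P̄·Hᵀ + R = [22305/496 1527/496; 1527/496 15969/496]
step 1: K = P̄·Hᵀ·S⁻¹ = [-509/237807 -71834/237807; 25127/79269 -15850/79269]
step 1: x' = x̄ + K·y = [-251005/475614, 20678/79269]
step 1: P' = (I − K·H)·P̄ = [71834/237807 15850/79269; 15850/79269 9106/26423]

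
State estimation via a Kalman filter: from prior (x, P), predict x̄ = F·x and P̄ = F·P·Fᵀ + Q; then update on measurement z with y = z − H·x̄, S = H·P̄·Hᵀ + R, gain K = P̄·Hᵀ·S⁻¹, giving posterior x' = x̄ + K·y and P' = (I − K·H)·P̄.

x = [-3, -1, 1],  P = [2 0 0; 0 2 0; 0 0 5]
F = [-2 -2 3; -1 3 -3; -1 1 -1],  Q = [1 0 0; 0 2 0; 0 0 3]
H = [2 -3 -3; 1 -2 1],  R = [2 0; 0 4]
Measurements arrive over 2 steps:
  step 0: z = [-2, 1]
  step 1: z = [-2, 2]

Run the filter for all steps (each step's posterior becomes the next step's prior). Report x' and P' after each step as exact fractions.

step 0: x̄ = F·x = [11, -3, 1]
step 0: P̄ = F·P·Fᵀ + Q = [62 -53 -15; -53 67 23; -15 23 12]
step 0: y = z − H·x̄ = [-30, -17]
step 0: S = H·P̄·Hᵀ + R = [2191 945; 945 436]
step 0: K = P̄·Hᵀ·S⁻¹ = [-1577/62251 3609/8893; -8956/62251 -572/8893; -12555/62251 2888/8893]
step 0: x' = x̄ + K·y = [302600/62251, 149995/62251, 95229/62251]
step 0: P' = (I − K·H)·P̄ = [511579/62251 250877/62251 91227/62251; 250877/62251 146705/62251 26517/62251; 91227/62251 26517/62251 42671/62251]
step 1: x̄ = F·x = [-619503/62251, -138302/62251, -247834/62251]
step 1: P̄ = F·P·Fᵀ + Q = [3673514/62251 -573183/62251 643093/62251; -573183/62251 905259/62251 282005/62251; 643093/62251 282005/62251 515374/62251]
step 1: y = z − H·x̄ = [-6272/8893, 715235/62251]
step 1: S = H·P̄·Hᵀ + R = [4548775/8893 2206809/8893; 2206809/8893 10509826/62251]
step 1: K = P̄·Hᵀ·S⁻¹ = [-150654701/1542425731 13288113/20031503; -273339060/1542425731 1211902/20031503; -30384797/140220521 7513094/20031503]
step 1: x' = x̄ + K·y = [-3487582754/1542425731, -2161839832/1542425731, 67436604/140220521]
step 1: P' = (I − K·H)·P̄ = [18501865309/1542425731 8948046615/1542425731 316996975/140220521; 8948046615/1542425731 4907457083/1542425731 112739397/140220521; 316996975/140220521 112739397/140220521 118848451/140220521]

step 0: x' = [302600/62251, 149995/62251, 95229/62251], P' = [511579/62251 250877/62251 91227/62251; 250877/62251 146705/62251 26517/62251; 91227/62251 26517/62251 42671/62251]
step 1: x' = [-3487582754/1542425731, -2161839832/1542425731, 67436604/140220521], P' = [18501865309/1542425731 8948046615/1542425731 316996975/140220521; 8948046615/1542425731 4907457083/1542425731 112739397/140220521; 316996975/140220521 112739397/140220521 118848451/140220521]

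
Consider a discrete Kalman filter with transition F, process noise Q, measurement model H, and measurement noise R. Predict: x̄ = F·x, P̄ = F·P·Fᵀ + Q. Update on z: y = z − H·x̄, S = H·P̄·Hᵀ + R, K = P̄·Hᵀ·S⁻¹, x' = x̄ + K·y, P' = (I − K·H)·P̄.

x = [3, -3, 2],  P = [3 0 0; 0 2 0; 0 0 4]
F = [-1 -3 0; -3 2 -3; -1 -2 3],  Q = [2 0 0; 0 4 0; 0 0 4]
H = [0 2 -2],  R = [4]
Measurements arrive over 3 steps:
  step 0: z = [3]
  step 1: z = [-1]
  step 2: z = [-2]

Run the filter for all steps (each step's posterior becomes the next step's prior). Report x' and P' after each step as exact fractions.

step 0: x' = [615/197, -672/197, -936/197], P' = [4207/197 1389/197 1407/197; 1389/197 2675/197 2565/197; 1407/197 2565/197 2651/197]
step 1: x' = [14525/45261, -166369/15087, -478273/45261], P' = [2736802/45261 -608/15087 -35528/45261; -608/15087 155328/5029 450940/15087; -35528/45261 450940/15087 1352752/45261]
step 2: x' = [293701104/16662013, -225612250/16662013, -209839658/16662013], P' = [2030388268/16662013 -969555934/16662013 -982388058/16662013; -969555934/16662013 1625674806/16662013 1606830966/16662013; -982388058/16662013 1606830966/16662013 1604603878/16662013]

step 0: x̄ = F·x = [6, -21, 9]
step 0: P̄ = F·P·Fᵀ + Q = [23 -3 15; -3 75 -35; 15 -35 51]
step 0: y = z − H·x̄ = [63]
step 0: S = H·P̄·Hᵀ + R = [788]
step 0: K = P̄·Hᵀ·S⁻¹ = [-9/197; 55/197; -43/197]
step 0: x' = x̄ + K·y = [615/197, -672/197, -936/197]
step 0: P' = (I − K·H)·P̄ = [4207/197 1389/197 1407/197; 1389/197 2675/197 2565/197; 1407/197 2565/197 2651/197]
step 1: x̄ = F·x = [1401/197, -381/197, -2079/197]
step 1: P̄ = F·P·Fᵀ + Q = [37010/197 33600/197 -104/197; 33600/197 51088/197 5956/197; -104/197 5956/197 5888/197]
step 1: y = z − H·x̄ = [-3593/197]
step 1: S = H·P̄·Hᵀ + R = [181044/197]
step 1: K = P̄·Hᵀ·S⁻¹ = [16852/45261; 7522/15087; 34/45261]
step 1: x' = x̄ + K·y = [14525/45261, -166369/15087, -478273/45261]
step 1: P' = (I − K·H)·P̄ = [2736802/45261 -608/15087 -35528/45261; -608/15087 155328/5029 450940/15087; -35528/45261 450940/15087 1352752/45261]
step 2: x̄ = F·x = [1482796/45261, 43670/5029, -451130/45261]
step 2: P̄ = F·P·Fᵀ + Q = [15397948/45261 1319858/5029 -953402/45261; 1319858/5029 2858598/5029 764838/5029; -953402/45261 764838/5029 4656454/45261]
step 2: y = z − H·x̄ = [-1778842/45261]
step 2: S = H·P̄·Hᵀ + R = [66648052/45261]
step 2: K = P̄·Hᵀ·S⁻¹ = [6416062/16662013; 9421920/16662013; 1113544/16662013]
step 2: x' = x̄ + K·y = [293701104/16662013, -225612250/16662013, -209839658/16662013]
step 2: P' = (I − K·H)·P̄ = [2030388268/16662013 -969555934/16662013 -982388058/16662013; -969555934/16662013 1625674806/16662013 1606830966/16662013; -982388058/16662013 1606830966/16662013 1604603878/16662013]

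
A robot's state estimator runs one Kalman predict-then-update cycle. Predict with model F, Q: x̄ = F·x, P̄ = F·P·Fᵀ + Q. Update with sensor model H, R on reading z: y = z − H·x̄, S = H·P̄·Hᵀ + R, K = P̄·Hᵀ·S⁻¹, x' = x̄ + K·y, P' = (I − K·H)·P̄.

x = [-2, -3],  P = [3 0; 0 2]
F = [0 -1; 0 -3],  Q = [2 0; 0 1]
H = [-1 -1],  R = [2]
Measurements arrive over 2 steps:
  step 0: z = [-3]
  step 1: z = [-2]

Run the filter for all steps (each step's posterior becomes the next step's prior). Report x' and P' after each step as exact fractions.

step 0: x' = [21/37, 108/37], P' = [48/37 -28/37; -28/37 78/37]
step 1: x' = [1096/1433, 758/1433], P' = [1860/1433 -1088/1433; -1088/1433 3034/1433]

step 0: x̄ = F·x = [3, 9]
step 0: P̄ = F·P·Fᵀ + Q = [4 6; 6 19]
step 0: y = z − H·x̄ = [9]
step 0: S = H·P̄·Hᵀ + R = [37]
step 0: K = P̄·Hᵀ·S⁻¹ = [-10/37; -25/37]
step 0: x' = x̄ + K·y = [21/37, 108/37]
step 0: P' = (I − K·H)·P̄ = [48/37 -28/37; -28/37 78/37]
step 1: x̄ = F·x = [-108/37, -324/37]
step 1: P̄ = F·P·Fᵀ + Q = [152/37 234/37; 234/37 739/37]
step 1: y = z − H·x̄ = [-506/37]
step 1: S = H·P̄·Hᵀ + R = [1433/37]
step 1: K = P̄·Hᵀ·S⁻¹ = [-386/1433; -973/1433]
step 1: x' = x̄ + K·y = [1096/1433, 758/1433]
step 1: P' = (I − K·H)·P̄ = [1860/1433 -1088/1433; -1088/1433 3034/1433]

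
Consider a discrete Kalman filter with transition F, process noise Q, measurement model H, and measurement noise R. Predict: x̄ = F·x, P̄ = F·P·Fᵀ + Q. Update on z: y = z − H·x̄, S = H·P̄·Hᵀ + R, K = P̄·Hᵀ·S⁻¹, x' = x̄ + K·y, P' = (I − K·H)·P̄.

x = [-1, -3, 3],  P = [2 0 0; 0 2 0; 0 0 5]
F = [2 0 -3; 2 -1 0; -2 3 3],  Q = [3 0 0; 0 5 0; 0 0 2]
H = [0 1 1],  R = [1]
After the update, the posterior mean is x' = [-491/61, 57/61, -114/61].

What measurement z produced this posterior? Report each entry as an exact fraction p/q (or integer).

z = [-1]

x̄ = F·x = [-11, 1, 2]
P̄ = F·P·Fᵀ + Q = [56 8 -53; 8 15 -14; -53 -14 73]
S = H·P̄·Hᵀ + R = [61]
K = P̄·Hᵀ·S⁻¹ = [-45/61; 1/61; 59/61]
x' − x̄ = [180/61, -4/61, -236/61] = K·y
y = (KᵀK)⁻¹·Kᵀ·(x' − x̄) = [-4]
z = y + H·x̄ = [-4] + [3] = [-1]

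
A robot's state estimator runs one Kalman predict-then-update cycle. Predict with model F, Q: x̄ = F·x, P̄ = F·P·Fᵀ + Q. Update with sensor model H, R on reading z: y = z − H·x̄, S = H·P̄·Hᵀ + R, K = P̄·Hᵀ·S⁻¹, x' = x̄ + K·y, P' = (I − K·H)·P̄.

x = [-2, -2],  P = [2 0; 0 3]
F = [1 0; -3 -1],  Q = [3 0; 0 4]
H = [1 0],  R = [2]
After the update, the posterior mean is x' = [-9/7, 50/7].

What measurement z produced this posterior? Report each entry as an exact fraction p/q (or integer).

x̄ = F·x = [-2, 8]
P̄ = F·P·Fᵀ + Q = [5 -6; -6 25]
S = H·P̄·Hᵀ + R = [7]
K = P̄·Hᵀ·S⁻¹ = [5/7; -6/7]
x' − x̄ = [5/7, -6/7] = K·y
y = (KᵀK)⁻¹·Kᵀ·(x' − x̄) = [1]
z = y + H·x̄ = [1] + [-2] = [-1]

z = [-1]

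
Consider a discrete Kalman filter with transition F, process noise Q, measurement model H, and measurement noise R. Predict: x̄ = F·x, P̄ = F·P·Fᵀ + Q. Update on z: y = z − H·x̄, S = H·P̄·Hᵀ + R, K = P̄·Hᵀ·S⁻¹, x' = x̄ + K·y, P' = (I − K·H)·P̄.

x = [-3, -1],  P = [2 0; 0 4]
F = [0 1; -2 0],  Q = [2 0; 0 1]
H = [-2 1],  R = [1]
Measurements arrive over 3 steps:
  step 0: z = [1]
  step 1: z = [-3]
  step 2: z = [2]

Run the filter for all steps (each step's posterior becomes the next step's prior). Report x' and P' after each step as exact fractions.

step 0: x̄ = F·x = [-1, 6]
step 0: P̄ = F·P·Fᵀ + Q = [6 0; 0 9]
step 0: y = z − H·x̄ = [-7]
step 0: S = H·P̄·Hᵀ + R = [34]
step 0: K = P̄·Hᵀ·S⁻¹ = [-6/17; 9/34]
step 0: x' = x̄ + K·y = [25/17, 141/34]
step 0: P' = (I − K·H)·P̄ = [30/17 54/17; 54/17 225/34]
step 1: x̄ = F·x = [141/34, -50/17]
step 1: P̄ = F·P·Fᵀ + Q = [293/34 -108/17; -108/17 137/17]
step 1: y = z − H·x̄ = [140/17]
step 1: S = H·P̄·Hᵀ + R = [1172/17]
step 1: K = P̄·Hᵀ·S⁻¹ = [-401/1172; 353/1172]
step 1: x' = x̄ + K·y = [779/586, -135/293]
step 1: P' = (I − K·H)·P̄ = [641/1172 881/1172; 881/1172 2115/1172]
step 2: x̄ = F·x = [-135/293, -779/293]
step 2: P̄ = F·P·Fᵀ + Q = [4459/1172 -881/586; -881/586 934/293]
step 2: y = z − H·x̄ = [1095/293]
step 2: S = H·P̄·Hᵀ + R = [7448/293]
step 2: K = P̄·Hᵀ·S⁻¹ = [-1335/3724; 1815/7448]
step 2: x' = x̄ + K·y = [-6705/3724, -13019/7448]
step 2: P' = (I − K·H)·P̄ = [2003/3724 2671/3724; 2671/3724 12499/7448]

step 0: x' = [25/17, 141/34], P' = [30/17 54/17; 54/17 225/34]
step 1: x' = [779/586, -135/293], P' = [641/1172 881/1172; 881/1172 2115/1172]
step 2: x' = [-6705/3724, -13019/7448], P' = [2003/3724 2671/3724; 2671/3724 12499/7448]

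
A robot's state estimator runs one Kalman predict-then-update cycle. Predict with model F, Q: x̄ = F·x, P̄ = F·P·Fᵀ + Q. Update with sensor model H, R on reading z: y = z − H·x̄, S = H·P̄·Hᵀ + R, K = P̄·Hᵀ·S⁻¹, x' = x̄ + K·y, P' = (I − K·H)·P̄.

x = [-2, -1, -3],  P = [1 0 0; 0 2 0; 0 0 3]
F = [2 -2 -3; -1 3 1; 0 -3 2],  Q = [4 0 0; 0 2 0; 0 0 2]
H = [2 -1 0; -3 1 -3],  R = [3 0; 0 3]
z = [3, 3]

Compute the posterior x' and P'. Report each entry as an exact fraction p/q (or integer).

x' = [99216/76355, -44184/76355, -38145/15271]
P' = [102909/76355 102504/76355 -14604/15271; 102504/76355 220209/76355 -7770/15271; -14604/15271 -7770/15271 17252/15271]

x̄ = F·x = [7, -4, -3]
P̄ = F·P·Fᵀ + Q = [43 -23 -6; -23 24 -12; -6 -12 32]
y = z − H·x̄ = [-15, 19]
S = H·P̄·Hᵀ + R = [291 -397; -397 804]
K = P̄·Hᵀ·S⁻¹ = [34438/76355 4279/76355; -5067/76355 9749/76355; -7146/15271 -5238/15271]
x' = x̄ + K·y = [99216/76355, -44184/76355, -38145/15271]
P' = (I − K·H)·P̄ = [102909/76355 102504/76355 -14604/15271; 102504/76355 220209/76355 -7770/15271; -14604/15271 -7770/15271 17252/15271]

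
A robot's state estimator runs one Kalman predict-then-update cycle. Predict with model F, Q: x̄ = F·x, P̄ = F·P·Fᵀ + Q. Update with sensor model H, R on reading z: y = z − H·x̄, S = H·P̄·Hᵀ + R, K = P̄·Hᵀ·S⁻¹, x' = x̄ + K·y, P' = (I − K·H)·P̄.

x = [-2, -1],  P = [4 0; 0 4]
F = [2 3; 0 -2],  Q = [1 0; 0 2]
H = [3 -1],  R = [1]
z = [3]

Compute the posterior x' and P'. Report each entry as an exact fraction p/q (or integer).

x' = [139/320, -53/32]
P' = [431/640 111/64; 111/64 171/32]

x̄ = F·x = [-7, 2]
P̄ = F·P·Fᵀ + Q = [53 -24; -24 18]
y = z − H·x̄ = [26]
S = H·P̄·Hᵀ + R = [640]
K = P̄·Hᵀ·S⁻¹ = [183/640; -9/64]
x' = x̄ + K·y = [139/320, -53/32]
P' = (I − K·H)·P̄ = [431/640 111/64; 111/64 171/32]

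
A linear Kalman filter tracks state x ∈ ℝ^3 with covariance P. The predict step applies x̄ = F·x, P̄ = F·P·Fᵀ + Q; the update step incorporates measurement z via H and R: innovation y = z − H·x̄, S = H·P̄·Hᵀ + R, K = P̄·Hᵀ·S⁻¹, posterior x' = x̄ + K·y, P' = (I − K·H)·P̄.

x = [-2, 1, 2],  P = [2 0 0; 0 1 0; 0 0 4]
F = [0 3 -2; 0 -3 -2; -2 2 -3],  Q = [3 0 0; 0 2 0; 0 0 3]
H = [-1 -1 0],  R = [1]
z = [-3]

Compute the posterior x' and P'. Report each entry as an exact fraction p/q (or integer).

x̄ = F·x = [-1, -7, 0]
P̄ = F·P·Fᵀ + Q = [28 7 30; 7 27 18; 30 18 51]
y = z − H·x̄ = [-11]
S = H·P̄·Hᵀ + R = [70]
K = P̄·Hᵀ·S⁻¹ = [-1/2; -17/35; -24/35]
x' = x̄ + K·y = [9/2, -58/35, 264/35]
P' = (I − K·H)·P̄ = [21/2 -10 6; -10 367/35 -186/35; 6 -186/35 633/35]

x' = [9/2, -58/35, 264/35]
P' = [21/2 -10 6; -10 367/35 -186/35; 6 -186/35 633/35]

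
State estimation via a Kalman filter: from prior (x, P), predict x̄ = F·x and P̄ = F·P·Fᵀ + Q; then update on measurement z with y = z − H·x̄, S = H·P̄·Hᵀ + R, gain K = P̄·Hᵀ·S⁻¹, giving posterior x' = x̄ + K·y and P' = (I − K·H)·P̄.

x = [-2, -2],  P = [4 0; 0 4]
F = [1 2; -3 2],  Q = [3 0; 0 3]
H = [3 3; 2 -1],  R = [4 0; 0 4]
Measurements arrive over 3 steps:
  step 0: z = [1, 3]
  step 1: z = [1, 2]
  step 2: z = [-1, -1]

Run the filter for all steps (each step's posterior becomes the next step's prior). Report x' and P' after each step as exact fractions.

step 0: x' = [32554/34935, -65407/104805], P' = [5592/11645 -11636/34935; -11636/34935 65828/104805]
step 1: x' = [477068135/597295361, -329564152/597295361], P' = [253803768/597295361 -168160940/597295361; -168160940/597295361 342978900/597295361]
step 2: x' = [-857412117636/3078699813613, -376060374975/3078699813613], P' = [1306097221016/3078699813613 -862994114876/3078699813613; -862994114876/3078699813613 1760286654148/3078699813613]

step 0: x̄ = F·x = [-6, 2]
step 0: P̄ = F·P·Fᵀ + Q = [23 4; 4 55]
step 0: y = z − H·x̄ = [13, 17]
step 0: S = H·P̄·Hᵀ + R = [778 -15; -15 135]
step 0: K = P̄·Hᵀ·S⁻¹ = [257/2329 11297/34935; 1546/6987 -33911/104805]
step 0: x' = x̄ + K·y = [32554/34935, -65407/104805]
step 0: P' = (I − K·H)·P̄ = [5592/11645 -11636/34935; -11636/34935 65828/104805]
step 1: x̄ = F·x = [-33152/104805, -84760/20961]
step 1: P̄ = F·P·Fᵀ + Q = [488423/104805 50392/20961; 50392/20961 289915/20961]
step 1: y = z − H·x̄ = [491887/34935, -147886/104805]
step 1: S = H·P̄·Hᵀ + R = [2488498/11645 -220769/34935; -220769/34935 2814647/104805]
step 1: K = P̄·Hᵀ·S⁻¹ = [64232121/597295361 168942119/597295361; 131113470/597295361 -169825195/597295361]
step 1: x' = x̄ + K·y = [477068135/597295361, -329564152/597295361]
step 1: P' = (I − K·H)·P̄ = [253803768/597295361 -168160940/597295361; -168160940/597295361 342978900/597295361]
step 2: x̄ = F·x = [-182060169/597295361, -2090332709/597295361]
step 2: P̄ = F·P·Fᵀ + Q = [2744961691/597295361 1283148056/597295361; 1283148056/597295361 7465966875/597295361]
step 2: y = z − H·x̄ = [6219883273/597295361, -178731364/45945797]
step 2: S = H·P̄·Hᵀ + R = [117384203546/597295361 -159898947/45945797; -159898947/45945797 1207877143/45945797]
step 2: K = P̄·Hᵀ·S⁻¹ = [332327329605/3078699813613 868797139227/3078699813613; 672969404454/3078699813613 -871568720975/3078699813613]
step 2: x' = x̄ + K·y = [-857412117636/3078699813613, -376060374975/3078699813613]
step 2: P' = (I − K·H)·P̄ = [1306097221016/3078699813613 -862994114876/3078699813613; -862994114876/3078699813613 1760286654148/3078699813613]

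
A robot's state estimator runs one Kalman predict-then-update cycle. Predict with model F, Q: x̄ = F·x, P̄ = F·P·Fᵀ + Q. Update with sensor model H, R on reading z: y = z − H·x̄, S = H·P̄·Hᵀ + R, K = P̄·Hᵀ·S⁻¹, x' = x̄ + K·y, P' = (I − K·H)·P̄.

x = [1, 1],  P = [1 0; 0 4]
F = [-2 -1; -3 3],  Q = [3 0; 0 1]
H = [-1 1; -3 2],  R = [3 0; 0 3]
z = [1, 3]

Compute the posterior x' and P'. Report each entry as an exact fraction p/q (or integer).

x̄ = F·x = [-3, 0]
P̄ = F·P·Fᵀ + Q = [11 -6; -6 46]
y = z − H·x̄ = [-2, -6]
S = H·P̄·Hᵀ + R = [72 155; 155 358]
K = P̄·Hᵀ·S⁻¹ = [889/1751 -605/1751; 1566/1751 -140/1751]
x' = x̄ + K·y = [-3401/1751, -2292/1751]
P' = (I − K·H)·P̄ = [7149/1751 9816/1751; 9816/1751 14514/1751]

x' = [-3401/1751, -2292/1751]
P' = [7149/1751 9816/1751; 9816/1751 14514/1751]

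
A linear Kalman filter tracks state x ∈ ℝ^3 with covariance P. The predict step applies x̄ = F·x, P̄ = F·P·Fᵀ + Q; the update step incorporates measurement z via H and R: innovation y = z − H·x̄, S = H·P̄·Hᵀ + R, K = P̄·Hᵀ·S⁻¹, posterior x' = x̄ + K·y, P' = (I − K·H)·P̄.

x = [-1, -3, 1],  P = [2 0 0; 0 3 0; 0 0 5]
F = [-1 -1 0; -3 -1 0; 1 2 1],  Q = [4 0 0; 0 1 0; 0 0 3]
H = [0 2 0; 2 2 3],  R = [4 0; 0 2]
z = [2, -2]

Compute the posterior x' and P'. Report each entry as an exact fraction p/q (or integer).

x̄ = F·x = [4, 6, -6]
P̄ = F·P·Fᵀ + Q = [9 9 -8; 9 22 -12; -8 -12 22]
y = z − H·x̄ = [-10, -4]
S = H·P̄·Hᵀ + R = [92 52; 52 156]
K = P̄·Hᵀ·S⁻¹ = [3/16 3/208; 53/112 1/112; -7/16 5/16]
x' = x̄ + K·y = [215/104, 69/56, -23/8]
P' = (I − K·H)·P̄ = [567/104 3/8 -31/8; 3/8 53/56 -7/8; -31/8 -7/8 27/8]

x' = [215/104, 69/56, -23/8]
P' = [567/104 3/8 -31/8; 3/8 53/56 -7/8; -31/8 -7/8 27/8]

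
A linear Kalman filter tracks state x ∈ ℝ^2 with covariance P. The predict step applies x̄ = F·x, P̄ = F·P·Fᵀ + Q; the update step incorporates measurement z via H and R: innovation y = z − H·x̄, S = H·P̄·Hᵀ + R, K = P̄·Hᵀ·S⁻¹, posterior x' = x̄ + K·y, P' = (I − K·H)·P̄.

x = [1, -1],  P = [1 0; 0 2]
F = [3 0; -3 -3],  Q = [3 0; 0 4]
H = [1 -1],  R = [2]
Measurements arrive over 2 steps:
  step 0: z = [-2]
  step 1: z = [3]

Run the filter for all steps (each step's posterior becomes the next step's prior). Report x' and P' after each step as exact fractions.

step 0: x' = [4/3, 200/63], P' = [5 13/3; 13/3 353/63]
step 1: x' = [-587/692, -16283/4152], P' = [681/173 1131/346; 1131/346 3177/692]

step 0: x̄ = F·x = [3, 0]
step 0: P̄ = F·P·Fᵀ + Q = [12 -9; -9 31]
step 0: y = z − H·x̄ = [-5]
step 0: S = H·P̄·Hᵀ + R = [63]
step 0: K = P̄·Hᵀ·S⁻¹ = [1/3; -40/63]
step 0: x' = x̄ + K·y = [4/3, 200/63]
step 0: P' = (I − K·H)·P̄ = [5 13/3; 13/3 353/63]
step 1: x̄ = F·x = [4, -284/21]
step 1: P̄ = F·P·Fᵀ + Q = [48 -84; -84 1242/7]
step 1: y = z − H·x̄ = [-305/21]
step 1: S = H·P̄·Hᵀ + R = [2768/7]
step 1: K = P̄·Hᵀ·S⁻¹ = [231/692; -915/1384]
step 1: x' = x̄ + K·y = [-587/692, -16283/4152]
step 1: P' = (I − K·H)·P̄ = [681/173 1131/346; 1131/346 3177/692]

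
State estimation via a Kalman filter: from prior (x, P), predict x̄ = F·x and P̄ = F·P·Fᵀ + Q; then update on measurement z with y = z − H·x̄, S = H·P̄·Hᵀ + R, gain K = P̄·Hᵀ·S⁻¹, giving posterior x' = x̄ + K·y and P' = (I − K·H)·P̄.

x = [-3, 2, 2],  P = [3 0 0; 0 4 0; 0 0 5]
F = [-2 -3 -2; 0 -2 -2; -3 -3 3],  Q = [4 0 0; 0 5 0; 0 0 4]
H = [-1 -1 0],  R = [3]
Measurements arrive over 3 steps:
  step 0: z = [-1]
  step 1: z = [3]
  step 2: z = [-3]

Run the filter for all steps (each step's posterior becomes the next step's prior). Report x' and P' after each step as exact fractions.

step 0: x̄ = F·x = [-4, -8, 9]
step 0: P̄ = F·P·Fᵀ + Q = [72 44 24; 44 41 -6; 24 -6 112]
step 0: y = z − H·x̄ = [-13]
step 0: S = H·P̄·Hᵀ + R = [204]
step 0: K = P̄·Hᵀ·S⁻¹ = [-29/51; -5/12; -3/34]
step 0: x' = x̄ + K·y = [173/51, -31/12, 345/34]
step 0: P' = (I − K·H)·P̄ = [308/51 -13/3 234/17; -13/3 67/12 -27/2; 234/17 -27/2 1877/17]
step 1: x̄ = F·x = [-3943/204, -1543/102, 1905/68]
step 1: P̄ = F·P·Fᵀ + Q = [84899/204 38543/102 -40833/68; 38543/102 18410/51 -19461/34; -40833/68 -19461/34 69329/68]
step 1: y = z − H·x̄ = [-2139/68]
step 1: S = H·P̄·Hᵀ + R = [104441/68]
step 1: K = P̄·Hᵀ·S⁻¹ = [-53995/104441; -50242/104441; 79755/104441]
step 1: x' = x̄ + K·y = [-960661/313323, 1441/313323, 417120/104441]
step 1: P' = (I − K·H)·P̄ = [1772888/313323 -1286933/313323 613704/104441; -1286933/313323 1739111/313323 -852969/104441; 613704/104441 -852969/104441 12940148/104441]
step 2: x̄ = F·x = [-585721/313323, -2505602/313323, 2210580/104441]
step 2: P̄ = F·P·Fᵀ + Q = [147857435/313323 142344088/313323 -72753537/104441; 142344088/313323 143333579/313323 -73054308/104441; -72753537/104441 -73054308/104441 124000265/104441]
step 2: y = z − H·x̄ = [-1343764/104441]
step 2: S = H·P̄·Hᵀ + R = [192273053/104441]
step 2: K = P̄·Hᵀ·S⁻¹ = [-96733841/192273053; -95225889/192273053; 145807845/192273053]
step 2: x' = x̄ + K·y = [2655508799/576819159, -937145198/576819159, 2193617760/192273053]
step 2: P' = (I − K·H)·P̄ = [3415253132/576819159 -2544648563/576819159 1110753624/192273053; -2544648563/576819159 3401681564/576819159 -1548177159/192273053; 1110753624/192273053 -1548177159/192273053 24721918220/192273053]

step 0: x' = [173/51, -31/12, 345/34], P' = [308/51 -13/3 234/17; -13/3 67/12 -27/2; 234/17 -27/2 1877/17]
step 1: x' = [-960661/313323, 1441/313323, 417120/104441], P' = [1772888/313323 -1286933/313323 613704/104441; -1286933/313323 1739111/313323 -852969/104441; 613704/104441 -852969/104441 12940148/104441]
step 2: x' = [2655508799/576819159, -937145198/576819159, 2193617760/192273053], P' = [3415253132/576819159 -2544648563/576819159 1110753624/192273053; -2544648563/576819159 3401681564/576819159 -1548177159/192273053; 1110753624/192273053 -1548177159/192273053 24721918220/192273053]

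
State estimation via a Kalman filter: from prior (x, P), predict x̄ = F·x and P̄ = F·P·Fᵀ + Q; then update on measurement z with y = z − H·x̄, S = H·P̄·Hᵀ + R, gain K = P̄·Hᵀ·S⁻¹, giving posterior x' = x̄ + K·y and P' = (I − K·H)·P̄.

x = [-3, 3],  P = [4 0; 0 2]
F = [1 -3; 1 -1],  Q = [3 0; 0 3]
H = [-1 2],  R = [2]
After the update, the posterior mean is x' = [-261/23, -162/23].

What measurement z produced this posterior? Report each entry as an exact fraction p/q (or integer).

x̄ = F·x = [-12, -6]
P̄ = F·P·Fᵀ + Q = [25 10; 10 9]
S = H·P̄·Hᵀ + R = [23]
K = P̄·Hᵀ·S⁻¹ = [-5/23; 8/23]
x' − x̄ = [15/23, -24/23] = K·y
y = (KᵀK)⁻¹·Kᵀ·(x' − x̄) = [-3]
z = y + H·x̄ = [-3] + [0] = [-3]

z = [-3]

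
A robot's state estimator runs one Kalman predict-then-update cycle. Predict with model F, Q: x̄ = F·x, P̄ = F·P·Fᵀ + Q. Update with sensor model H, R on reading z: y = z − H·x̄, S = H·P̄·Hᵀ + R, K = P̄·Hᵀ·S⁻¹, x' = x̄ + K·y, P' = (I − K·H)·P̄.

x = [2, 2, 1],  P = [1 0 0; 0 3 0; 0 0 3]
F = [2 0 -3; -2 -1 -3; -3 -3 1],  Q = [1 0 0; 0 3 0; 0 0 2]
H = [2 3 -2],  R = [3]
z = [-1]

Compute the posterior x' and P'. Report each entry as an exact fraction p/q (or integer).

x' = [639/476, -4139/476, -2665/238]
P' = [3895/952 -1739/952 521/476; -1739/952 14199/952 9671/476; 521/476 9671/476 7549/238]

x̄ = F·x = [1, -9, -11]
P̄ = F·P·Fᵀ + Q = [32 23 -15; 23 37 6; -15 6 41]
y = z − H·x̄ = [2]
S = H·P̄·Hᵀ + R = [952]
K = P̄·Hᵀ·S⁻¹ = [163/952; 145/952; -47/476]
x' = x̄ + K·y = [639/476, -4139/476, -2665/238]
P' = (I − K·H)·P̄ = [3895/952 -1739/952 521/476; -1739/952 14199/952 9671/476; 521/476 9671/476 7549/238]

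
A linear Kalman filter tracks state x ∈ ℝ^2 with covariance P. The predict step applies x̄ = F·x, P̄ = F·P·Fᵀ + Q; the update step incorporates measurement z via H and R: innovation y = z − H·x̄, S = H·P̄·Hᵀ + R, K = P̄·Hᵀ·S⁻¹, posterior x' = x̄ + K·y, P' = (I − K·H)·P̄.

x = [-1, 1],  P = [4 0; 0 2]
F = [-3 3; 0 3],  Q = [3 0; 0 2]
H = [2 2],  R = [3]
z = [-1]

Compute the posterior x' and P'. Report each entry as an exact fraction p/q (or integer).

x' = [-24/91, -79/455]
P' = [687/91 -642/91; -642/91 3324/455]

x̄ = F·x = [6, 3]
P̄ = F·P·Fᵀ + Q = [57 18; 18 20]
y = z − H·x̄ = [-19]
S = H·P̄·Hᵀ + R = [455]
K = P̄·Hᵀ·S⁻¹ = [30/91; 76/455]
x' = x̄ + K·y = [-24/91, -79/455]
P' = (I − K·H)·P̄ = [687/91 -642/91; -642/91 3324/455]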